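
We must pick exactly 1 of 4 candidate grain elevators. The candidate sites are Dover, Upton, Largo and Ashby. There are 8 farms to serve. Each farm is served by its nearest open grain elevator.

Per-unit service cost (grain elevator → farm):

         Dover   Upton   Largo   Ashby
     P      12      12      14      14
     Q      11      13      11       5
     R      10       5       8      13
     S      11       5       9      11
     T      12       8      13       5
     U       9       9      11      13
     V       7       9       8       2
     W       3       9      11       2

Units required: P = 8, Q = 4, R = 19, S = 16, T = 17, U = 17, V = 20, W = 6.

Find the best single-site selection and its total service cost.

With exactly 1 open, each farm uses its cheapest among the chosen.
{Upton}: P→Upton 12·8=96, Q→Upton 13·4=52, R→Upton 5·19=95, S→Upton 5·16=80, T→Upton 8·17=136, U→Upton 9·17=153, V→Upton 9·20=180, W→Upton 9·6=54. Service cost 846.
{Ashby}: service cost 913
{Dover}: service cost 1021
Among all 4 size-1 choices, {Upton} is lowest.

Choose Upton only; total service cost 846.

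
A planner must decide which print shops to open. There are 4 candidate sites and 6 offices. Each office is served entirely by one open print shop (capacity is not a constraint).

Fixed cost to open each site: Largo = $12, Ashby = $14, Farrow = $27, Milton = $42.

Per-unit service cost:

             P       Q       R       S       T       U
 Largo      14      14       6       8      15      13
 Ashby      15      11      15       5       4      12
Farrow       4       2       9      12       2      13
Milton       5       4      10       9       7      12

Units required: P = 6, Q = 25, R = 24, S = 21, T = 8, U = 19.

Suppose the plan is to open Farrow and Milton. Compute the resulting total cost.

Each office is assigned to its cheapest site among the open ones.
{Farrow, Milton}: P→Farrow 4·6=24, Q→Farrow 2·25=50, R→Farrow 9·24=216, S→Milton 9·21=189, T→Farrow 2·8=16, U→Milton 12·19=228. Service 723; fixed 69; total 792.

Total cost: 792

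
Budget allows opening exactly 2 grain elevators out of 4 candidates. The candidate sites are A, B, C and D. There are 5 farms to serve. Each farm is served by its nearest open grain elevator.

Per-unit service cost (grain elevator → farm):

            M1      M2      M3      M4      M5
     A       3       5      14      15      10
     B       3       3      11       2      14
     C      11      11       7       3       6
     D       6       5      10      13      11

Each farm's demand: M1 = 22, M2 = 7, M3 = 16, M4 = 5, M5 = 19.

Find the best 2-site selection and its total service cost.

With exactly 2 open, each farm uses its cheapest among the chosen.
{B, C}: M1→B 3·22=66, M2→B 3·7=21, M3→C 7·16=112, M4→B 2·5=10, M5→C 6·19=114. Service cost 323.
{A, C}: service cost 342
{C, D}: service cost 408
Among all 6 size-2 choices, {B, C} is lowest.

Choose B and C; total service cost 323.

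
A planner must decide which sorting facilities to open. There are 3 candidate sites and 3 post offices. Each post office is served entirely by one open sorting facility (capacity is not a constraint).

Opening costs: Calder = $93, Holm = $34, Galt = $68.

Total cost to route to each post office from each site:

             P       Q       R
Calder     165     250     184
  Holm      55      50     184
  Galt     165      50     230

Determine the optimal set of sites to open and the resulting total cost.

For any fixed open set, each post office goes to its cheapest open site; total = fixed + service.
{Holm}: P→Holm 55, Q→Holm 50, R→Holm 184. Service 289; fixed 34; total 323.
{Holm, Galt}: P→Holm 55, Q→Holm 50, R→Holm 184. Service 289; fixed 102; total 391.
{Calder, Holm}: service 289 + fixed 127 = 416
{Calder, Holm, Galt}: service 289 + fixed 195 = 484
(All 7 nonempty subsets were checked; Holm only is lowest.)

Open Holm only; minimum total cost 323.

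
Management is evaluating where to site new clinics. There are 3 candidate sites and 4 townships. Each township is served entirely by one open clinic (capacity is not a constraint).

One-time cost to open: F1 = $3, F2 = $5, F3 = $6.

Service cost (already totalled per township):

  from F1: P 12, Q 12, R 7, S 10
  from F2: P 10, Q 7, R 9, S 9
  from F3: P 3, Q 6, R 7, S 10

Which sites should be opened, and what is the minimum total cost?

For any fixed open set, each township goes to its cheapest open site; total = fixed + service.
{F3}: P→F3 3, Q→F3 6, R→F3 7, S→F3 10. Service 26; fixed 6; total 32.
{F1, F3}: service 26 + fixed 9 = 35
{F2, F3}: P→F3 3, Q→F3 6, R→F3 7, S→F2 9. Service 25; fixed 11; total 36.
{F1, F2, F3}: P→F3 3, Q→F3 6, R→F1 7, S→F2 9. Service 25; fixed 14; total 39.
(All 7 nonempty subsets were checked; F3 only is lowest.)

Open F3 only; minimum total cost 32.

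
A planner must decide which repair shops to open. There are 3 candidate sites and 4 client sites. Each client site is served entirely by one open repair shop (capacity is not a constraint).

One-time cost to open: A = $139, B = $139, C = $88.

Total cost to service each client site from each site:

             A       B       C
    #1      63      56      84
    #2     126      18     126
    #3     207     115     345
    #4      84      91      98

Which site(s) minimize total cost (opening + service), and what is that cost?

For any fixed open set, each client site goes to its cheapest open site; total = fixed + service.
{B}: #1→B 56, #2→B 18, #3→B 115, #4→B 91. Service 280; fixed 139; total 419.
{B, C}: #1→B 56, #2→B 18, #3→B 115, #4→B 91. Service 280; fixed 227; total 507.
{A, B}: #1→B 56, #2→B 18, #3→B 115, #4→A 84. Service 273; fixed 278; total 551.
{A, B, C}: #1→B 56, #2→B 18, #3→B 115, #4→A 84. Service 273; fixed 366; total 639.
No other subset beats 419.

Open B only; minimum total cost 419.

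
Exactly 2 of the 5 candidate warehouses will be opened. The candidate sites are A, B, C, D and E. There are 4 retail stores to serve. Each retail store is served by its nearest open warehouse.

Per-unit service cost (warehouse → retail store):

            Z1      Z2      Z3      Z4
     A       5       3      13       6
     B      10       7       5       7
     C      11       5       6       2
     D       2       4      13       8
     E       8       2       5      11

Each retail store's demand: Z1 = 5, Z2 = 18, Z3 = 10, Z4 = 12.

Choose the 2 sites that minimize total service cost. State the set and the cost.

With exactly 2 open, each retail store uses its cheapest among the chosen.
{C, E}: Z1→E 8·5=40, Z2→E 2·18=36, Z3→E 5·10=50, Z4→C 2·12=24. Service cost 150.
{A, C}: service cost 163
{C, D}: service cost 166
Among all 10 size-2 choices, {C, E} is lowest.

Choose C and E; total service cost 150.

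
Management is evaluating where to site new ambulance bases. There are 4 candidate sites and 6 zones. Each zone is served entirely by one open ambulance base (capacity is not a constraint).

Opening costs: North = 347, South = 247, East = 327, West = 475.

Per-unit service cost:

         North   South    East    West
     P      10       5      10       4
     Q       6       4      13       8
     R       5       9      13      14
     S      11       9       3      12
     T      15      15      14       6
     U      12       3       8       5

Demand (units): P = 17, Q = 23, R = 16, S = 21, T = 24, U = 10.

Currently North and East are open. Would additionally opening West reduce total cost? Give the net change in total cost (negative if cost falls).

No — net change +151 (cost rises by 151).

Current service cost with {North, East}: 867.
Adding West: each zone re-picks its cheapest; new service cost 543, saving 324.
Extra fixed cost: 475. Net change = 475 − 324 = 151.
(Totals: 1541 → 1692.)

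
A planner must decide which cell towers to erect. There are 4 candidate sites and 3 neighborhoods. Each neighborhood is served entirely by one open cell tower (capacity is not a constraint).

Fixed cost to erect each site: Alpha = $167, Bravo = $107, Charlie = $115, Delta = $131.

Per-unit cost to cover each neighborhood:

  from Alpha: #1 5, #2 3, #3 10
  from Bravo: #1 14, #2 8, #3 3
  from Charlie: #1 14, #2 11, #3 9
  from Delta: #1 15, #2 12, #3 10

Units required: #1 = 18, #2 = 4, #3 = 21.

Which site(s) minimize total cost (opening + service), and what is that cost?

Open Alpha and Bravo; minimum total cost 439.

For any fixed open set, each neighborhood goes to its cheapest open site; total = fixed + service.
{Alpha, Bravo}: #1→Alpha 5·18=90, #2→Alpha 3·4=12, #3→Bravo 3·21=63. Service 165; fixed 274; total 439.
{Bravo}: #1→Bravo 14·18=252, #2→Bravo 8·4=32, #3→Bravo 3·21=63. Service 347; fixed 107; total 454.
{Alpha}: #1→Alpha 5·18=90, #2→Alpha 3·4=12, #3→Alpha 10·21=210. Service 312; fixed 167; total 479.
{Alpha, Bravo, Charlie, Delta}: service 165 + fixed 520 = 685
(All 15 nonempty subsets were checked; Alpha and Bravo is lowest.)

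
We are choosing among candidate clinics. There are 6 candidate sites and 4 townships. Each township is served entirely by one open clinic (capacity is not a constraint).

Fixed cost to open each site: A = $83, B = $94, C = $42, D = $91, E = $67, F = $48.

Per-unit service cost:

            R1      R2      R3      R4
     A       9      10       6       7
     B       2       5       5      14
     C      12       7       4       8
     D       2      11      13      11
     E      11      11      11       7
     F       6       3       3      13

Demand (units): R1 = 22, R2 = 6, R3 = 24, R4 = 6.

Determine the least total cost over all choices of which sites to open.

Minimum total cost: 339

For any fixed open set, each township goes to its cheapest open site; total = fixed + service.
{D, F}: R1→D 2·22=44, R2→F 3·6=18, R3→F 3·24=72, R4→D 11·6=66. Service 200; fixed 139; total 339.
{F}: service 300 + fixed 48 = 348
{B, C}: R1→B 2·22=44, R2→B 5·6=30, R3→C 4·24=96, R4→C 8·6=48. Service 218; fixed 136; total 354.
{A, B, C, D, E, F}: service 176 + fixed 425 = 601
No other subset beats 339.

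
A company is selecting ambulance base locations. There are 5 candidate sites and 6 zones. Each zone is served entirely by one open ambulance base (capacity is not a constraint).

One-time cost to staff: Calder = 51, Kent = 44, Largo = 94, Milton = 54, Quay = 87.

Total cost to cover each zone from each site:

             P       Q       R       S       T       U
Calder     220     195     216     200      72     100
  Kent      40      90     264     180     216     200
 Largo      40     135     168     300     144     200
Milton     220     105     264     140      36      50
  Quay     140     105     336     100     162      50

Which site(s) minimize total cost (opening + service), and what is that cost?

For any fixed open set, each zone goes to its cheapest open site; total = fixed + service.
{Largo, Milton}: P→Largo 40, Q→Milton 105, R→Largo 168, S→Milton 140, T→Milton 36, U→Milton 50. Service 539; fixed 148; total 687.
{Kent, Largo, Milton}: service 524 + fixed 192 = 716
{Kent, Milton}: service 620 + fixed 98 = 718
{Calder, Kent, Largo, Milton, Quay}: P→Kent 40, Q→Kent 90, R→Largo 168, S→Quay 100, T→Milton 36, U→Milton 50. Service 484; fixed 330; total 814.
No other subset beats 687.

Open Largo and Milton; minimum total cost 687.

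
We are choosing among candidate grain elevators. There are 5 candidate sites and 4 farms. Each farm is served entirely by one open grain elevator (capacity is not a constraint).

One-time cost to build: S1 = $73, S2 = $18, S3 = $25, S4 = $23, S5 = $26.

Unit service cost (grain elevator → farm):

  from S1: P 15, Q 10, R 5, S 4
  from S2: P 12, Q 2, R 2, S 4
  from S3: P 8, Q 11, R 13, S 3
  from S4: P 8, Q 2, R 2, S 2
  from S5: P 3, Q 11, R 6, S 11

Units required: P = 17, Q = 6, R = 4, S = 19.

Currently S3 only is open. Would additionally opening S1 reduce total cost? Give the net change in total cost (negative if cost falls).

No — net change +35 (cost rises by 35).

Current service cost with {S3}: 311.
Adding S1: each farm re-picks its cheapest; new service cost 273, saving 38.
Extra fixed cost: 73. Net change = 73 − 38 = 35.
(Totals: 336 → 371.)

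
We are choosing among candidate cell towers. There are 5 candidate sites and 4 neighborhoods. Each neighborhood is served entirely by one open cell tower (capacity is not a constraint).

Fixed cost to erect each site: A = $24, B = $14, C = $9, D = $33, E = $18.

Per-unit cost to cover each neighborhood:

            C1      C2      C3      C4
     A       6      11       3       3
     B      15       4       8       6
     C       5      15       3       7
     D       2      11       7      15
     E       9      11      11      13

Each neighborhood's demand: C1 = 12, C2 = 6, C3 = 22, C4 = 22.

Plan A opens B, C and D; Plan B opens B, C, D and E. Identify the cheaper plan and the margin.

Plan A is cheaper by 18.

Plan A: {B, C, D}: C1→D 2·12=24, C2→B 4·6=24, C3→C 3·22=66, C4→B 6·22=132. Service 246; fixed 56; total 302.
Plan B: {B, C, D, E}: C1→D 2·12=24, C2→B 4·6=24, C3→C 3·22=66, C4→B 6·22=132. Service 246; fixed 74; total 320.
Difference: |302 − 320| = 18.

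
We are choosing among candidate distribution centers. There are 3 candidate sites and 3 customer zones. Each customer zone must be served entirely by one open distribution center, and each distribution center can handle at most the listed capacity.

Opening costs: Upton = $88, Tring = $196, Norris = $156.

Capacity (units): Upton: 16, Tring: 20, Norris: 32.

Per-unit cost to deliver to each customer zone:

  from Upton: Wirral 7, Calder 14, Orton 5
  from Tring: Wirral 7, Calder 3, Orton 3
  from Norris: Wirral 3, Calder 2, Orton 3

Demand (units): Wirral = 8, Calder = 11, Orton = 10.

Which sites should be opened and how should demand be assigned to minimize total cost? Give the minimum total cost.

Minimum total cost: 232

Open {Norris}: Wirral→Norris 3·8=24, Calder→Norris 2·11=22, Orton→Norris 3·10=30.
Loads: Norris carries 29/32. Service 76; fixed 156; total 232.
Next best feasible plan costs 320.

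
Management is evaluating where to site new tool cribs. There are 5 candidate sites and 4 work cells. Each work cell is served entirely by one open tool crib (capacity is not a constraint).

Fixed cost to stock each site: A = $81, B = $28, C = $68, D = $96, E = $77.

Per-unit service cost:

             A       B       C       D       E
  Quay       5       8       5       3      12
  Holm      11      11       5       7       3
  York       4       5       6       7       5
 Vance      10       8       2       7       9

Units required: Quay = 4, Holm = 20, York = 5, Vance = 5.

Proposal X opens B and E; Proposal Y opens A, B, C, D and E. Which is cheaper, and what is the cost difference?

Proposal X: {B, E}: Quay→B 8·4=32, Holm→E 3·20=60, York→B 5·5=25, Vance→B 8·5=40. Service 157; fixed 105; total 262.
Proposal Y: {A, B, C, D, E}: Quay→D 3·4=12, Holm→E 3·20=60, York→A 4·5=20, Vance→C 2·5=10. Service 102; fixed 350; total 452.
Difference: |262 − 452| = 190.

Proposal X is cheaper by 190.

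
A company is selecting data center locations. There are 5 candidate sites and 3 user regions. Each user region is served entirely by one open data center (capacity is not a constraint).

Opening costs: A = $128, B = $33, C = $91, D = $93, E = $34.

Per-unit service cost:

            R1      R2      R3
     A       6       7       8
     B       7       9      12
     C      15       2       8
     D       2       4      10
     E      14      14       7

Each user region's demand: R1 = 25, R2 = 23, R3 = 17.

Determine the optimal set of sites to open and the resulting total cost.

Open D and E; minimum total cost 388.

For any fixed open set, each user region goes to its cheapest open site; total = fixed + service.
{D, E}: R1→D 2·25=50, R2→D 4·23=92, R3→E 7·17=119. Service 261; fixed 127; total 388.
{D}: R1→D 2·25=50, R2→D 4·23=92, R3→D 10·17=170. Service 312; fixed 93; total 405.
{C, D}: service 232 + fixed 184 = 416
{A, B, C, D, E}: R1→D 2·25=50, R2→C 2·23=46, R3→E 7·17=119. Service 215; fixed 379; total 594.
No other subset beats 388.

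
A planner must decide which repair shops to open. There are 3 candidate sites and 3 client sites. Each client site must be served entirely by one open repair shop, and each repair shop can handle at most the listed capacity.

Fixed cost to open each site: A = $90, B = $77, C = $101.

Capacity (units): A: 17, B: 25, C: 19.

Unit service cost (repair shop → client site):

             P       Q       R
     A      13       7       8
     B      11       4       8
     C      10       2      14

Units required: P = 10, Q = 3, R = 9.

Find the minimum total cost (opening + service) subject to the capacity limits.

Open {B}: P→B 11·10=110, Q→B 4·3=12, R→B 8·9=72.
Loads: B carries 22/25. Service 194; fixed 77; total 271.
Next best feasible plan costs 356.

Minimum total cost: 271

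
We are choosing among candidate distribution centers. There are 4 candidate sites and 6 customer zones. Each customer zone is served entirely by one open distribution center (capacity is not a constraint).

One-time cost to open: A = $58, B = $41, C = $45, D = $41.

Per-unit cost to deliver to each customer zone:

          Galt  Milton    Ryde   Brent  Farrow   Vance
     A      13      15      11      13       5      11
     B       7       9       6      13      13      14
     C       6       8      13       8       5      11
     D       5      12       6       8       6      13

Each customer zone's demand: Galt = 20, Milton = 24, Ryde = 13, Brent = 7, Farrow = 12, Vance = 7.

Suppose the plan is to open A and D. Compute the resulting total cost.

Each customer zone is assigned to its cheapest site among the open ones.
{A, D}: Galt→D 5·20=100, Milton→D 12·24=288, Ryde→D 6·13=78, Brent→D 8·7=56, Farrow→A 5·12=60, Vance→A 11·7=77. Service 659; fixed 99; total 758.

Total cost: 758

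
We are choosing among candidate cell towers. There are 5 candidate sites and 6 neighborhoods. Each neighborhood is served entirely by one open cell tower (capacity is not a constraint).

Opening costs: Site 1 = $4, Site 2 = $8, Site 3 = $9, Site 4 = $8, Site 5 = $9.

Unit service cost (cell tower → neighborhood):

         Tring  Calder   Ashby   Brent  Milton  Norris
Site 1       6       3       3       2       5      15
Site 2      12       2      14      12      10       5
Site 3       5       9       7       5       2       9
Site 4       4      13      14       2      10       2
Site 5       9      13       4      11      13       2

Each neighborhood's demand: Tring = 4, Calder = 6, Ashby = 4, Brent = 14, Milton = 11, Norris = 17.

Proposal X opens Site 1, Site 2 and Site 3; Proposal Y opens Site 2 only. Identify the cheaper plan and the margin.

Proposal X is cheaper by 287.

Proposal X: {Site 1, Site 2, Site 3}: Tring→Site 3 5·4=20, Calder→Site 2 2·6=12, Ashby→Site 1 3·4=12, Brent→Site 1 2·14=28, Milton→Site 3 2·11=22, Norris→Site 2 5·17=85. Service 179; fixed 21; total 200.
Proposal Y: {Site 2}: Tring→Site 2 12·4=48, Calder→Site 2 2·6=12, Ashby→Site 2 14·4=56, Brent→Site 2 12·14=168, Milton→Site 2 10·11=110, Norris→Site 2 5·17=85. Service 479; fixed 8; total 487.
Difference: |200 − 487| = 287.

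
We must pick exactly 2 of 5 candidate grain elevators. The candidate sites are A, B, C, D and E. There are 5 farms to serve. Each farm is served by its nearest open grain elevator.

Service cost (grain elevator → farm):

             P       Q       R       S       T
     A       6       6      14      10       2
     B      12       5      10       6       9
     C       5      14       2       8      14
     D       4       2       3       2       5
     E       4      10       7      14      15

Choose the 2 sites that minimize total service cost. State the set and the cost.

With exactly 2 open, each farm uses its cheapest among the chosen.
{A, D}: P→D 4, Q→D 2, R→D 3, S→D 2, T→A 2. Service cost 13.
{C, D}: service cost 15
{B, D}: service cost 16
Among all 10 size-2 choices, {A, D} is lowest.

Choose A and D; total service cost 13.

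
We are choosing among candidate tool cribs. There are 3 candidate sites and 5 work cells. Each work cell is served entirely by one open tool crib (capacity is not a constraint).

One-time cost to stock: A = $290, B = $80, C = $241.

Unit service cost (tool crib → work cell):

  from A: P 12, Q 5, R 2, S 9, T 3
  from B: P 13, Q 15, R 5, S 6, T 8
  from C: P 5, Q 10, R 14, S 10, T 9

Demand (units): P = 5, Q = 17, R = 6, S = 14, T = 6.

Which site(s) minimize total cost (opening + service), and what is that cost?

For any fixed open set, each work cell goes to its cheapest open site; total = fixed + service.
{B}: P→B 13·5=65, Q→B 15·17=255, R→B 5·6=30, S→B 6·14=84, T→B 8·6=48. Service 482; fixed 80; total 562.
{A}: service 301 + fixed 290 = 591
{A, B}: service 259 + fixed 370 = 629
{A, B, C}: service 224 + fixed 611 = 835
No other subset beats 562.

Open B only; minimum total cost 562.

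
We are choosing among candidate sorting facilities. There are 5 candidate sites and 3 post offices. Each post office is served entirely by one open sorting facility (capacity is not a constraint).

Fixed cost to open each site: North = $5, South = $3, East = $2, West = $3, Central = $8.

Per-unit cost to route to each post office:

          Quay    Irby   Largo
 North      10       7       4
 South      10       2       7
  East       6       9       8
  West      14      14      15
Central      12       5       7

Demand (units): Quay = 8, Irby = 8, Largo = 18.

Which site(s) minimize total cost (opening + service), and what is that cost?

For any fixed open set, each post office goes to its cheapest open site; total = fixed + service.
{North, South, East}: Quay→East 6·8=48, Irby→South 2·8=16, Largo→North 4·18=72. Service 136; fixed 10; total 146.
{North, South, East, West}: Quay→East 6·8=48, Irby→South 2·8=16, Largo→North 4·18=72. Service 136; fixed 13; total 149.
{North, South, East, Central}: service 136 + fixed 18 = 154
{North, South, East, West, Central}: service 136 + fixed 21 = 157
No other subset beats 146.

Open North, South and East; minimum total cost 146.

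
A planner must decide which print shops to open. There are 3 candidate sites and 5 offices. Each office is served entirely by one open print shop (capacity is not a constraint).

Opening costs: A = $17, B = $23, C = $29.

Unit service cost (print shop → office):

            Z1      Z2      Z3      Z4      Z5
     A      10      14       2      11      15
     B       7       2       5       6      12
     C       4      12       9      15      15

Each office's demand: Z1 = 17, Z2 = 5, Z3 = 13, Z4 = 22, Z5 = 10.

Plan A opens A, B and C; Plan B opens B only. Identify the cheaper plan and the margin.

Plan A is cheaper by 44.

Plan A: {A, B, C}: Z1→C 4·17=68, Z2→B 2·5=10, Z3→A 2·13=26, Z4→B 6·22=132, Z5→B 12·10=120. Service 356; fixed 69; total 425.
Plan B: {B}: Z1→B 7·17=119, Z2→B 2·5=10, Z3→B 5·13=65, Z4→B 6·22=132, Z5→B 12·10=120. Service 446; fixed 23; total 469.
Difference: |425 − 469| = 44.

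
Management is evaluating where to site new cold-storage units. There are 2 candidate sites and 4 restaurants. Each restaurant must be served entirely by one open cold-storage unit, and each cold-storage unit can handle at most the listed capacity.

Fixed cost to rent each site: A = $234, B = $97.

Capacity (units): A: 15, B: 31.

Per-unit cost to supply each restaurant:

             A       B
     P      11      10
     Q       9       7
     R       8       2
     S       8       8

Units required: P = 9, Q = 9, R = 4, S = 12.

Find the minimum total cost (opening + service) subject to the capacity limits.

Minimum total cost: 588

Open {A, B}: P→B 10·9=90, Q→B 7·9=63, R→B 2·4=8, S→A 8·12=96.
Loads: A carries 12/15, B carries 22/31. Service 257; fixed 331; total 588.
Next best feasible plan costs 597.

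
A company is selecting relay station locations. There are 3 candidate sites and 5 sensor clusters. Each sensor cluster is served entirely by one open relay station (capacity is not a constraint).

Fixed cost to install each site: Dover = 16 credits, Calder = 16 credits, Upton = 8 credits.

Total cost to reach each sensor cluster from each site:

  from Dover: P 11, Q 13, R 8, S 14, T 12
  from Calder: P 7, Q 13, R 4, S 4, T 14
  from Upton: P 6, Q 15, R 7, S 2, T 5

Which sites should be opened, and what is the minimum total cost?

Open Upton only; minimum total cost 43.

For any fixed open set, each sensor cluster goes to its cheapest open site; total = fixed + service.
{Upton}: P→Upton 6, Q→Upton 15, R→Upton 7, S→Upton 2, T→Upton 5. Service 35; fixed 8; total 43.
{Calder, Upton}: P→Upton 6, Q→Calder 13, R→Calder 4, S→Upton 2, T→Upton 5. Service 30; fixed 24; total 54.
{Dover, Upton}: service 33 + fixed 24 = 57
{Dover, Calder, Upton}: service 30 + fixed 40 = 70
No other subset beats 43.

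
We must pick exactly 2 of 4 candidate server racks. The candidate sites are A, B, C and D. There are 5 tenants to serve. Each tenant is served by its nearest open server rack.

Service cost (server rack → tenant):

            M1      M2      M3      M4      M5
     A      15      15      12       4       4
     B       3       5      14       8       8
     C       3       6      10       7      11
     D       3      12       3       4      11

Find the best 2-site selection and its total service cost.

With exactly 2 open, each tenant uses its cheapest among the chosen.
{B, D}: M1→B 3, M2→B 5, M3→D 3, M4→D 4, M5→B 8. Service cost 23.
{A, D}: service cost 26
{A, C}: service cost 27
Among all 6 size-2 choices, {B, D} is lowest.

Choose B and D; total service cost 23.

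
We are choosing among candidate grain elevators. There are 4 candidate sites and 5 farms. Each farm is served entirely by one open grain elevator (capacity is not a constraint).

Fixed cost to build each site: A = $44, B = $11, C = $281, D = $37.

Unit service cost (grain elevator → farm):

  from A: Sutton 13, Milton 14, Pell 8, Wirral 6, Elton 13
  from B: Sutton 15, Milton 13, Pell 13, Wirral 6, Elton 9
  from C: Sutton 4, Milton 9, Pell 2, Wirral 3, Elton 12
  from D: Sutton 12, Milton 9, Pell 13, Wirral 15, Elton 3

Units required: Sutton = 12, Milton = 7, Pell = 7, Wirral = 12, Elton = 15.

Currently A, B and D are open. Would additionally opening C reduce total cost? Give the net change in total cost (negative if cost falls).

Current service cost with {A, B, D}: 380.
Adding C: each farm re-picks its cheapest; new service cost 206, saving 174.
Extra fixed cost: 281. Net change = 281 − 174 = 107.
(Totals: 472 → 579.)

No — net change +107 (cost rises by 107).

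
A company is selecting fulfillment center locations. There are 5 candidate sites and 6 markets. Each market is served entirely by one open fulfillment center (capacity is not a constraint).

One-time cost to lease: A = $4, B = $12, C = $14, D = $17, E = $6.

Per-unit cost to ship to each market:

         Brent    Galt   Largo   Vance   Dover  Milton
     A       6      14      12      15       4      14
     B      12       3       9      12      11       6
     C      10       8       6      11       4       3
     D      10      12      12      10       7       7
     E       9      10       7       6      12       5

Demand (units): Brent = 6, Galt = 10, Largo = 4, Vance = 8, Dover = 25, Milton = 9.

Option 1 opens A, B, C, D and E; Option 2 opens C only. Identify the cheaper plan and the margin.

Option 1 is cheaper by 75.

Option 1: {A, B, C, D, E}: Brent→A 6·6=36, Galt→B 3·10=30, Largo→C 6·4=24, Vance→E 6·8=48, Dover→A 4·25=100, Milton→C 3·9=27. Service 265; fixed 53; total 318.
Option 2: {C}: Brent→C 10·6=60, Galt→C 8·10=80, Largo→C 6·4=24, Vance→C 11·8=88, Dover→C 4·25=100, Milton→C 3·9=27. Service 379; fixed 14; total 393.
Difference: |318 − 393| = 75.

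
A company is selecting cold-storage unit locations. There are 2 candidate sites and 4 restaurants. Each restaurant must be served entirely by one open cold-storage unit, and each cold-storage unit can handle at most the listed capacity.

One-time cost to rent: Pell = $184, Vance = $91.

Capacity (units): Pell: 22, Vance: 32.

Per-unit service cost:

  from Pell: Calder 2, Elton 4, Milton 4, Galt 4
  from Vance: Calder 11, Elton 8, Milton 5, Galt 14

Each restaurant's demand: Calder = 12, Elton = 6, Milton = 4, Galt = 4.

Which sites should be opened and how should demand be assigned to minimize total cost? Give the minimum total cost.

Open {Vance}: Calder→Vance 11·12=132, Elton→Vance 8·6=48, Milton→Vance 5·4=20, Galt→Vance 14·4=56.
Loads: Vance carries 26/32. Service 256; fixed 91; total 347.
Next best feasible plan costs 359.

Minimum total cost: 347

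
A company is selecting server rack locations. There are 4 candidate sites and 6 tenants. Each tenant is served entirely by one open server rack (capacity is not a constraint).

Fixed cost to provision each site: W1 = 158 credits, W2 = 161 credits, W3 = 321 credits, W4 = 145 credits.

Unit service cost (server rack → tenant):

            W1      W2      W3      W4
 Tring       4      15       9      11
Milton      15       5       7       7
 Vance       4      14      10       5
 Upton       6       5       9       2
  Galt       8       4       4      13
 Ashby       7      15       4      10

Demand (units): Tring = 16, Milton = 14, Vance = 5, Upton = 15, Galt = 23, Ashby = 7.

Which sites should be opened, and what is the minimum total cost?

For any fixed open set, each tenant goes to its cheapest open site; total = fixed + service.
{W1, W2}: Tring→W1 4·16=64, Milton→W2 5·14=70, Vance→W1 4·5=20, Upton→W2 5·15=75, Galt→W2 4·23=92, Ashby→W1 7·7=49. Service 370; fixed 319; total 689.
{W1, W4}: Tring→W1 4·16=64, Milton→W4 7·14=98, Vance→W1 4·5=20, Upton→W4 2·15=30, Galt→W1 8·23=184, Ashby→W1 7·7=49. Service 445; fixed 303; total 748.
{W2, W4}: service 463 + fixed 306 = 769
{W1, W2, W3, W4}: service 304 + fixed 785 = 1089
No other subset beats 689.

Open W1 and W2; minimum total cost 689.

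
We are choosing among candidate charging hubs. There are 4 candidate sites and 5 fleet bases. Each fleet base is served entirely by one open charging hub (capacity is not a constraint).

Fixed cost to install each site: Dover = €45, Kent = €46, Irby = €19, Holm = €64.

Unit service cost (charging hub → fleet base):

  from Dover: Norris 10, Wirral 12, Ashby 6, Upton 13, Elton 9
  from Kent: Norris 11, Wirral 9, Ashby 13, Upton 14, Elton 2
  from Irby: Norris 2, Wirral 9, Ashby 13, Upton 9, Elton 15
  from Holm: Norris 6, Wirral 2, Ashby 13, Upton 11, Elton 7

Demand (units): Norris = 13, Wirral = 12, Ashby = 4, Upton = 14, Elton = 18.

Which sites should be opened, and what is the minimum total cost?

Open Kent, Irby and Holm; minimum total cost 393.

For any fixed open set, each fleet base goes to its cheapest open site; total = fixed + service.
{Kent, Irby, Holm}: Norris→Irby 2·13=26, Wirral→Holm 2·12=24, Ashby→Kent 13·4=52, Upton→Irby 9·14=126, Elton→Kent 2·18=36. Service 264; fixed 129; total 393.
{Dover, Kent, Irby, Holm}: Norris→Irby 2·13=26, Wirral→Holm 2·12=24, Ashby→Dover 6·4=24, Upton→Irby 9·14=126, Elton→Kent 2·18=36. Service 236; fixed 174; total 410.
{Kent, Irby}: service 348 + fixed 65 = 413
{Irby}: service 582 + fixed 19 = 601
(All 15 nonempty subsets were checked; Kent, Irby and Holm is lowest.)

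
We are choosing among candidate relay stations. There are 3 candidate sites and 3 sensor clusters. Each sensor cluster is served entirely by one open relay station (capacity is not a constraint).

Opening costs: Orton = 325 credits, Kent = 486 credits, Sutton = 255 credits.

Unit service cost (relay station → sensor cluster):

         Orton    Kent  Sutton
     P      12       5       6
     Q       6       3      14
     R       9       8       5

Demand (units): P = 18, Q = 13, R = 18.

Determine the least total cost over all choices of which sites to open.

Minimum total cost: 635

For any fixed open set, each sensor cluster goes to its cheapest open site; total = fixed + service.
{Sutton}: P→Sutton 6·18=108, Q→Sutton 14·13=182, R→Sutton 5·18=90. Service 380; fixed 255; total 635.
{Kent}: service 273 + fixed 486 = 759
{Orton}: service 456 + fixed 325 = 781
{Orton, Kent, Sutton}: service 219 + fixed 1066 = 1285
No other subset beats 635.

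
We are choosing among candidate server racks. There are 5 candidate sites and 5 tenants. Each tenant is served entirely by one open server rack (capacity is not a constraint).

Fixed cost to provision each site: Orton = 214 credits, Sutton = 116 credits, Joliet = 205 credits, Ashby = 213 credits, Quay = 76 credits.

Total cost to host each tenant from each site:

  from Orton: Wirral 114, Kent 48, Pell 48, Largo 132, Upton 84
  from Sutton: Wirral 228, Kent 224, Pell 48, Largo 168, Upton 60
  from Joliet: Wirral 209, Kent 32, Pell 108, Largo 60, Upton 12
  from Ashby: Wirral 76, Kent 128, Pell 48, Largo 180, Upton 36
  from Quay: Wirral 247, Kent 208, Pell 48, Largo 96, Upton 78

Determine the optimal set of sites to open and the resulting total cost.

For any fixed open set, each tenant goes to its cheapest open site; total = fixed + service.
{Joliet}: Wirral→Joliet 209, Kent→Joliet 32, Pell→Joliet 108, Largo→Joliet 60, Upton→Joliet 12. Service 421; fixed 205; total 626.
{Orton}: Wirral→Orton 114, Kent→Orton 48, Pell→Orton 48, Largo→Orton 132, Upton→Orton 84. Service 426; fixed 214; total 640.
{Joliet, Quay}: service 361 + fixed 281 = 642
{Orton, Sutton, Joliet, Ashby, Quay}: service 228 + fixed 824 = 1052
No other subset beats 626.

Open Joliet only; minimum total cost 626.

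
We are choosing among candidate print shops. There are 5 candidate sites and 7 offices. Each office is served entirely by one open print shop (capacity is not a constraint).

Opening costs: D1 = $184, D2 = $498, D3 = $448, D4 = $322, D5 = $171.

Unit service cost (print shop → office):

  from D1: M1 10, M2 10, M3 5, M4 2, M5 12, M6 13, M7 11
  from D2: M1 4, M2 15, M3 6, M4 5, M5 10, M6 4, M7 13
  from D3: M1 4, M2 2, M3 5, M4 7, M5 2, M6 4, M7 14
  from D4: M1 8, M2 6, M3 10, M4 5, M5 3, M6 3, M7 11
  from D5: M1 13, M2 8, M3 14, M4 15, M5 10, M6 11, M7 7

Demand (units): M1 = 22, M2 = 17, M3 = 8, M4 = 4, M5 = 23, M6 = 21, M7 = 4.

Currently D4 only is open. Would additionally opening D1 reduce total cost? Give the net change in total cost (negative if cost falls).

Current service cost with {D4}: 554.
Adding D1: each office re-picks its cheapest; new service cost 502, saving 52.
Extra fixed cost: 184. Net change = 184 − 52 = 132.
(Totals: 876 → 1008.)

No — net change +132 (cost rises by 132).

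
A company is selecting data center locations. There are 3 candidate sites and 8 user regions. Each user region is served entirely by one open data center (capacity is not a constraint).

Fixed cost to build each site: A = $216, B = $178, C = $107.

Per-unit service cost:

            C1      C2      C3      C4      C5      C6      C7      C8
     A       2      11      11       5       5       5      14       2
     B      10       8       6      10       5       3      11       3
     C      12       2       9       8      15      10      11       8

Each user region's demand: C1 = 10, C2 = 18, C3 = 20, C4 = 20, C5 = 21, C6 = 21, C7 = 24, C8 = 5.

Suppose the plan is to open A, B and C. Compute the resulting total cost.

Total cost: 1219

Each user region is assigned to its cheapest site among the open ones.
{A, B, C}: C1→A 2·10=20, C2→C 2·18=36, C3→B 6·20=120, C4→A 5·20=100, C5→A 5·21=105, C6→B 3·21=63, C7→B 11·24=264, C8→A 2·5=10. Service 718; fixed 501; total 1219.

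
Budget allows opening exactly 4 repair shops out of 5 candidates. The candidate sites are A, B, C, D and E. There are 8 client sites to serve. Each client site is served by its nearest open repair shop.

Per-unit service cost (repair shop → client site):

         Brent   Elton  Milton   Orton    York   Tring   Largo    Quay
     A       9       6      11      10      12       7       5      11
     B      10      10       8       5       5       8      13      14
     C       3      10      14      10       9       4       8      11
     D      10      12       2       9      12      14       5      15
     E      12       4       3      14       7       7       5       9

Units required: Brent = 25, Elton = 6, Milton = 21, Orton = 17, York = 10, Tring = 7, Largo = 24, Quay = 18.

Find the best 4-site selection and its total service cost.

Choose B, C, D and E; total service cost 586.

With exactly 4 open, each client site uses its cheapest among the chosen.
{B, C, D, E}: Brent→C 3·25=75, Elton→E 4·6=24, Milton→D 2·21=42, Orton→B 5·17=85, York→B 5·10=50, Tring→C 4·7=28, Largo→D 5·24=120, Quay→E 9·18=162. Service cost 586.
{A, B, C, E}: service cost 607
{A, B, C, D}: service cost 634
Among all 5 size-4 choices, {B, C, D, E} is lowest.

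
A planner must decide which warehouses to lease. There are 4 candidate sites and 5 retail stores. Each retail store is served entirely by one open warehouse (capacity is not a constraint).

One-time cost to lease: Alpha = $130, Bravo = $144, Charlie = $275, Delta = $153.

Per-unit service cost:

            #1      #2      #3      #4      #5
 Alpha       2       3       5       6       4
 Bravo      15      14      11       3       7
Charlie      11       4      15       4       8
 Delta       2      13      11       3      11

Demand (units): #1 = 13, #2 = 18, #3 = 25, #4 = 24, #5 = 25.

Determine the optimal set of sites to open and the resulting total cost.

Open Alpha only; minimum total cost 579.

For any fixed open set, each retail store goes to its cheapest open site; total = fixed + service.
{Alpha}: #1→Alpha 2·13=26, #2→Alpha 3·18=54, #3→Alpha 5·25=125, #4→Alpha 6·24=144, #5→Alpha 4·25=100. Service 449; fixed 130; total 579.
{Alpha, Bravo}: service 377 + fixed 274 = 651
{Alpha, Delta}: service 377 + fixed 283 = 660
{Alpha, Bravo, Charlie, Delta}: #1→Alpha 2·13=26, #2→Alpha 3·18=54, #3→Alpha 5·25=125, #4→Bravo 3·24=72, #5→Alpha 4·25=100. Service 377; fixed 702; total 1079.
No other subset beats 579.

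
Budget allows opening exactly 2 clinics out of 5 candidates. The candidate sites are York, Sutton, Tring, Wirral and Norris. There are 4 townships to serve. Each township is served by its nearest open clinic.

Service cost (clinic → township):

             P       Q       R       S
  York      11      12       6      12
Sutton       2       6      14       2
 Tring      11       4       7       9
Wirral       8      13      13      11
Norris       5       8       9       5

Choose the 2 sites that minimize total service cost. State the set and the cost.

Choose Sutton and Tring; total service cost 15.

With exactly 2 open, each township uses its cheapest among the chosen.
{Sutton, Tring}: P→Sutton 2, Q→Tring 4, R→Tring 7, S→Sutton 2. Service cost 15.
{York, Sutton}: service cost 16
{Sutton, Norris}: service cost 19
Among all 10 size-2 choices, {Sutton, Tring} is lowest.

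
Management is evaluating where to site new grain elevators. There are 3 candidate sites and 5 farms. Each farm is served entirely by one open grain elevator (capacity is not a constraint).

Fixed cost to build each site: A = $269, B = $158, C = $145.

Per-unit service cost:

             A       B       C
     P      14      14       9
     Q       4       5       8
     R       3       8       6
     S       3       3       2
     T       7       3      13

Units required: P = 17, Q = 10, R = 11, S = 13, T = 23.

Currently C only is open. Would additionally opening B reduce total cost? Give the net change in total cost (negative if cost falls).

Yes — net change −102 (cost falls by 102).

Current service cost with {C}: 624.
Adding B: each farm re-picks its cheapest; new service cost 364, saving 260.
Extra fixed cost: 158. Net change = 158 − 260 = -102.
(Totals: 769 → 667.)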